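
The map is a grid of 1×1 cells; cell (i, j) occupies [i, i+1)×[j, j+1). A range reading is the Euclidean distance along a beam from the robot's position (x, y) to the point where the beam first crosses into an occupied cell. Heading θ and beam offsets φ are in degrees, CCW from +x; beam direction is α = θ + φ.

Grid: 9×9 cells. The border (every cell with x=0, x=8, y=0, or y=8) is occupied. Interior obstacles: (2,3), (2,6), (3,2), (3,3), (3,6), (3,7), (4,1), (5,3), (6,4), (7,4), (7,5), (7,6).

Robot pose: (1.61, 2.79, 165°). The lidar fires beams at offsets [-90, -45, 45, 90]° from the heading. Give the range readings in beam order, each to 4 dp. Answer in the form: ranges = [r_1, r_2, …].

ranges = [3.3232, 1.2200, 0.7044, 1.8531]

beam 1: φ=-90°, α=75°
  d=(0.2588,0.9659)  start (1,2)  tX=1.5068 tY=0.2174  stride 1/|dx|=3.8637 1/|dy|=1.0353
    cross y-line → (1,3), t=0.2174
    cross y-line → (1,4), t=1.2527
    cross x-line → (2,4), t=1.5068
    cross y-line → (2,5), t=2.2880
    cross y-line → (2,6), t=3.3232 (wall)
  → r_1 = 3.3232
beam 2: φ=-45°, α=120°
  d=(-0.5000,0.8660)  start (1,2)  tX=1.2200 tY=0.2425  stride 1/|dx|=2.0000 1/|dy|=1.1547
    cross y-line → (1,3), t=0.2425
    cross x-line → (0,3), t=1.2200 (wall)
  → r_2 = 1.2200
beam 3: φ=45°, α=210°
  d=(-0.8660,-0.5000)  start (1,2)  tX=0.7044 tY=1.5800  stride 1/|dx|=1.1547 1/|dy|=2.0000
    cross x-line → (0,2), t=0.7044 (wall)
  → r_3 = 0.7044
beam 4: φ=90°, α=255°
  d=(-0.2588,-0.9659)  start (1,2)  tX=2.3569 tY=0.8179  stride 1/|dx|=3.8637 1/|dy|=1.0353
    cross y-line → (1,1), t=0.8179
    cross y-line → (1,0), t=1.8531 (wall)
  → r_4 = 1.8531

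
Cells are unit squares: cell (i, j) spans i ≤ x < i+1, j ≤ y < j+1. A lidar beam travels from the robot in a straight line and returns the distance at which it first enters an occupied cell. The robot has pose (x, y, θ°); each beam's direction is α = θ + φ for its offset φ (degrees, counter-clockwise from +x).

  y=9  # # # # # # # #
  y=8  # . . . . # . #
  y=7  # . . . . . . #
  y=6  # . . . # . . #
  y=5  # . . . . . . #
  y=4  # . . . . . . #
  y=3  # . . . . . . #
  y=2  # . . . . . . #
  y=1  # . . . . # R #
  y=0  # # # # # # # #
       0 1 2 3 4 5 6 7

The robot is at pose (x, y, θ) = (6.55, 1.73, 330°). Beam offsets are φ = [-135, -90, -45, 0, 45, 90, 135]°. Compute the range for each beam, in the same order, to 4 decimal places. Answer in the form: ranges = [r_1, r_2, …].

beam 1: φ=-135°, α=195°
  direction (-0.9659, -0.2588); cell (6,1); t to first gridline: x 0.5694, y 2.8205 (then +1.0353 / +3.8637)
    (5,1) via x @ 0.5694  # hit
  → r_1 = 0.5694
beam 2: φ=-90°, α=240°
  direction (-0.5000, -0.8660); cell (6,1); t to first gridline: x 1.1000, y 0.8429 (then +2.0000 / +1.1547)
    (6,0) via y @ 0.8429  # hit
  → r_2 = 0.8429
beam 3: φ=-45°, α=285°
  direction (0.2588, -0.9659); cell (6,1); t to first gridline: x 1.7387, y 0.7558 (then +3.8637 / +1.0353)
    (6,0) via y @ 0.7558  # hit
  → r_3 = 0.7558
beam 4: φ=0°, α=330°
  direction (0.8660, -0.5000); cell (6,1); t to first gridline: x 0.5196, y 1.4600 (then +1.1547 / +2.0000)
    (7,1) via x @ 0.5196  # hit
  → r_4 = 0.5196
beam 5: φ=45°, α=15°
  direction (0.9659, 0.2588); cell (6,1); t to first gridline: x 0.4659, y 1.0432 (then +1.0353 / +3.8637)
    (7,1) via x @ 0.4659  # hit
  → r_5 = 0.4659
beam 6: φ=90°, α=60°
  direction (0.5000, 0.8660); cell (6,1); t to first gridline: x 0.9000, y 0.3118 (then +2.0000 / +1.1547)
    (6,2) via y @ 0.3118
    (7,2) via x @ 0.9000  # hit
  → r_6 = 0.9000
beam 7: φ=135°, α=105°
  direction (-0.2588, 0.9659); cell (6,1); t to first gridline: x 2.1250, y 0.2795 (then +3.8637 / +1.0353)
    (6,2) via y @ 0.2795
    (6,3) via y @ 1.3148
    (5,3) via x @ 2.1250
    (5,4) via y @ 2.3501
    (5,5) via y @ 3.3854
    (5,6) via y @ 4.4206
    (5,7) via y @ 5.4559
    (4,7) via x @ 5.9887
    (4,8) via y @ 6.4912
    (4,9) via y @ 7.5265  # hit
  → r_7 = 7.5265

ranges = [0.5694, 0.8429, 0.7558, 0.5196, 0.4659, 0.9000, 7.5265]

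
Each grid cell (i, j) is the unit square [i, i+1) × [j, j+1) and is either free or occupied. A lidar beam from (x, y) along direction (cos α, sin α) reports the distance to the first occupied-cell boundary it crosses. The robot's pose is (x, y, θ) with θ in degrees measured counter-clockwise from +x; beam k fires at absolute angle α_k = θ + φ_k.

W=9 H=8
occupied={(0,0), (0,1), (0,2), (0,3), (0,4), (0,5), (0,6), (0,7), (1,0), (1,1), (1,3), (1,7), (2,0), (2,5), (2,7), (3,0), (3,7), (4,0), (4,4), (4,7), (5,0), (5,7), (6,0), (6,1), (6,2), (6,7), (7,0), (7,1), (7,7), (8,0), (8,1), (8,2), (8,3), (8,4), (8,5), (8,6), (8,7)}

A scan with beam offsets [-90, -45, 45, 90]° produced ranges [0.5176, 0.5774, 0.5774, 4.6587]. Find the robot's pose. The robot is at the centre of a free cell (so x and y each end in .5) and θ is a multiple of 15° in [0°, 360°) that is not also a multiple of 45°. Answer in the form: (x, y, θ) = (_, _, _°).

Candidates: 35 free-cell centres × 16 headings = 560 poses. Raycast each; keep the one whose scan matches to 4 dp.
  (3.5, 5.5, 75°): beam 1 = 4.6587 ≠ 0.5176 ✗
  (2.5, 6.5, 195°): beam 2 = 1.0000 ≠ 0.5774 ✗
  (7.5, 2.5, 330°): beam 1 = 0.5774 ≠ 0.5176 ✗
  (3.5, 2.5, 150°): beam 1 = 1.7321 ≠ 0.5176 ✗
  …
  (1.5, 2.5, 255°): r_1=0.5176, r_2=0.5774, r_3=0.5774, r_4=4.6587 — all match ✓
No second candidate reproduces the full scan.

(x, y, θ) = (1.5, 2.5, 255°)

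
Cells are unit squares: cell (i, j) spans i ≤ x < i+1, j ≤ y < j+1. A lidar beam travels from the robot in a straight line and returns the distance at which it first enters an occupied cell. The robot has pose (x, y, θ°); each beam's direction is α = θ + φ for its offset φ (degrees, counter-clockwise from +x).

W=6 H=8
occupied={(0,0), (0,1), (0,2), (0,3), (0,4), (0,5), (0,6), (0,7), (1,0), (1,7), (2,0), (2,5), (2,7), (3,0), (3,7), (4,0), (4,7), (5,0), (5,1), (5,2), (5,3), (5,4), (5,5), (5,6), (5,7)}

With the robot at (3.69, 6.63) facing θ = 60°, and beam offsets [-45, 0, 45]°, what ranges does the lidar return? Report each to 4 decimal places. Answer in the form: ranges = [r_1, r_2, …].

beam 1: φ=-45°, α=15°
  d=(0.9659,0.2588)  start (3,6)  tX=0.3209 tY=1.4296  stride 1/|dx|=1.0353 1/|dy|=3.8637
    cross x-line → (4,6), t=0.3209
    cross x-line → (5,6), t=1.3562 (wall)
  → r_1 = 1.3562
beam 2: φ=0°, α=60°
  d=(0.5000,0.8660)  start (3,6)  tX=0.6200 tY=0.4272  stride 1/|dx|=2.0000 1/|dy|=1.1547
    cross y-line → (3,7), t=0.4272 (wall)
  → r_2 = 0.4272
beam 3: φ=45°, α=105°
  d=(-0.2588,0.9659)  start (3,6)  tX=2.6660 tY=0.3831  stride 1/|dx|=3.8637 1/|dy|=1.0353
    cross y-line → (3,7), t=0.3831 (wall)
  → r_3 = 0.3831

ranges = [1.3562, 0.4272, 0.3831]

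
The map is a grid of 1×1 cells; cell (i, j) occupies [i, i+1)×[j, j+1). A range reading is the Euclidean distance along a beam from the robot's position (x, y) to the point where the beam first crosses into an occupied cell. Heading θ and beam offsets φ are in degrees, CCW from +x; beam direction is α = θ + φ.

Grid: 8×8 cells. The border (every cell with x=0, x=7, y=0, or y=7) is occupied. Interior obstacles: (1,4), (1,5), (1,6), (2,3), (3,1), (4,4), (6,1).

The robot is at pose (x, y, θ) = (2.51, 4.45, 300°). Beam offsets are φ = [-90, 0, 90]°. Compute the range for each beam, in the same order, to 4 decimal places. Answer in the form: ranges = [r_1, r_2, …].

beam 1: φ=-90°, α=210°
  cosα=-0.8660 sinα=-0.5000 | (2,4) | tMaxX 0.5889 tMaxY 0.9000 | tΔX 1.1547 tΔY 2.0000
    t=0.5889 [x] (1,4) — stop
  → r_1 = 0.5889
beam 2: φ=0°, α=300°
  cosα=0.5000 sinα=-0.8660 | (2,4) | tMaxX 0.9800 tMaxY 0.5196 | tΔX 2.0000 tΔY 1.1547
    t=0.5196 [y] (2,3) — stop
  → r_2 = 0.5196
beam 3: φ=90°, α=30°
  cosα=0.8660 sinα=0.5000 | (2,4) | tMaxX 0.5658 tMaxY 1.1000 | tΔX 1.1547 tΔY 2.0000
    t=0.5658 [x] (3,4)
    t=1.1000 [y] (3,5)
    t=1.7205 [x] (4,5)
    t=2.8752 [x] (5,5)
    t=3.1000 [y] (5,6)
    t=4.0299 [x] (6,6)
    t=5.1000 [y] (6,7) — stop
  → r_3 = 5.1000

ranges = [0.5889, 0.5196, 5.1000]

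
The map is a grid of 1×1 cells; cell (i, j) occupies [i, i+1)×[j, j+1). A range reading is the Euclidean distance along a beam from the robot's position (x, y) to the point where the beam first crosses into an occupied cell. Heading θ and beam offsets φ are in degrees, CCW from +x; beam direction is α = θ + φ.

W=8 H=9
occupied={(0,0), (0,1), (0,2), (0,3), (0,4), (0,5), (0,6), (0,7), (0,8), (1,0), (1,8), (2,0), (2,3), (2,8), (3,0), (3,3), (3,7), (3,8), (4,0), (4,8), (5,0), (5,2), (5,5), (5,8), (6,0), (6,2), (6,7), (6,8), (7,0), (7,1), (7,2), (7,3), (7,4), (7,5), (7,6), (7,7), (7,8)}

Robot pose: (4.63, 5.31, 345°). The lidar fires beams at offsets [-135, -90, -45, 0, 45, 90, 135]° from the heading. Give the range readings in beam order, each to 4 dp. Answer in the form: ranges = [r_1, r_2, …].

beam 1: φ=-135°, α=210°
  dir = (cos 210°, sin 210°) = (-0.8660, -0.5000); from cell (4,5)
  next x-line at t=0.7275, next y-line at t=0.6200; Δt_x=1.1547, Δt_y=2.0000
    y: enter (4,4) at t=0.6200
    x: enter (3,4) at t=0.7275
    x: enter (2,4) at t=1.8822
    y: enter (2,3) at t=2.6200 ← occupied
  → r_1 = 2.6200
beam 2: φ=-90°, α=255°
  dir = (cos 255°, sin 255°) = (-0.2588, -0.9659); from cell (4,5)
  next x-line at t=2.4341, next y-line at t=0.3209; Δt_x=3.8637, Δt_y=1.0353
    y: enter (4,4) at t=0.3209
    y: enter (4,3) at t=1.3562
    y: enter (4,2) at t=2.3915
    x: enter (3,2) at t=2.4341
    y: enter (3,1) at t=3.4268
    y: enter (3,0) at t=4.4620 ← occupied
  → r_2 = 4.4620
beam 3: φ=-45°, α=300°
  dir = (cos 300°, sin 300°) = (0.5000, -0.8660); from cell (4,5)
  next x-line at t=0.7400, next y-line at t=0.3580; Δt_x=2.0000, Δt_y=1.1547
    y: enter (4,4) at t=0.3580
    x: enter (5,4) at t=0.7400
    y: enter (5,3) at t=1.5127
    y: enter (5,2) at t=2.6674 ← occupied
  → r_3 = 2.6674
beam 4: φ=0°, α=345°
  dir = (cos 345°, sin 345°) = (0.9659, -0.2588); from cell (4,5)
  next x-line at t=0.3831, next y-line at t=1.1977; Δt_x=1.0353, Δt_y=3.8637
    x: enter (5,5) at t=0.3831 ← occupied
  → r_4 = 0.3831
beam 5: φ=45°, α=30°
  dir = (cos 30°, sin 30°) = (0.8660, 0.5000); from cell (4,5)
  next x-line at t=0.4272, next y-line at t=1.3800; Δt_x=1.1547, Δt_y=2.0000
    x: enter (5,5) at t=0.4272 ← occupied
  → r_5 = 0.4272
beam 6: φ=90°, α=75°
  dir = (cos 75°, sin 75°) = (0.2588, 0.9659); from cell (4,5)
  next x-line at t=1.4296, next y-line at t=0.7143; Δt_x=3.8637, Δt_y=1.0353
    y: enter (4,6) at t=0.7143
    x: enter (5,6) at t=1.4296
    y: enter (5,7) at t=1.7496
    y: enter (5,8) at t=2.7849 ← occupied
  → r_6 = 2.7849
beam 7: φ=135°, α=120°
  dir = (cos 120°, sin 120°) = (-0.5000, 0.8660); from cell (4,5)
  next x-line at t=1.2600, next y-line at t=0.7967; Δt_x=2.0000, Δt_y=1.1547
    y: enter (4,6) at t=0.7967
    x: enter (3,6) at t=1.2600
    y: enter (3,7) at t=1.9514 ← occupied
  → r_7 = 1.9514

ranges = [2.6200, 4.4620, 2.6674, 0.3831, 0.4272, 2.7849, 1.9514]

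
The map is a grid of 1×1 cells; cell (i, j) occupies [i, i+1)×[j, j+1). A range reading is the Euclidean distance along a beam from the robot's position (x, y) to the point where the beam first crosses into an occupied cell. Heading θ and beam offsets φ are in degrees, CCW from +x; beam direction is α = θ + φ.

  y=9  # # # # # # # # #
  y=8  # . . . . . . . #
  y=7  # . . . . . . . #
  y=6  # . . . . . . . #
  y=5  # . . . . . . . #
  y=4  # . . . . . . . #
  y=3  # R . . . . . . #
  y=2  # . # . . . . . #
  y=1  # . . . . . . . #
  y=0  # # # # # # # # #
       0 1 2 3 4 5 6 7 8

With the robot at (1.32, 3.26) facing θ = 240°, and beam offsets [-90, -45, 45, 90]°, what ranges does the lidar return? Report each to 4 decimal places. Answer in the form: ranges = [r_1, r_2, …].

beam 1: φ=-90°, α=150°
  d=(-0.8660,0.5000)  start (1,3)  tX=0.3695 tY=1.4800  stride 1/|dx|=1.1547 1/|dy|=2.0000
    cross x-line → (0,3), t=0.3695 (wall)
  → r_1 = 0.3695
beam 2: φ=-45°, α=195°
  d=(-0.9659,-0.2588)  start (1,3)  tX=0.3313 tY=1.0046  stride 1/|dx|=1.0353 1/|dy|=3.8637
    cross x-line → (0,3), t=0.3313 (wall)
  → r_2 = 0.3313
beam 3: φ=45°, α=285°
  d=(0.2588,-0.9659)  start (1,3)  tX=2.6273 tY=0.2692  stride 1/|dx|=3.8637 1/|dy|=1.0353
    cross y-line → (1,2), t=0.2692
    cross y-line → (1,1), t=1.3044
    cross y-line → (1,0), t=2.3397 (wall)
  → r_3 = 2.3397
beam 4: φ=90°, α=330°
  d=(0.8660,-0.5000)  start (1,3)  tX=0.7852 tY=0.5200  stride 1/|dx|=1.1547 1/|dy|=2.0000
    cross y-line → (1,2), t=0.5200
    cross x-line → (2,2), t=0.7852 (wall)
  → r_4 = 0.7852

ranges = [0.3695, 0.3313, 2.3397, 0.7852]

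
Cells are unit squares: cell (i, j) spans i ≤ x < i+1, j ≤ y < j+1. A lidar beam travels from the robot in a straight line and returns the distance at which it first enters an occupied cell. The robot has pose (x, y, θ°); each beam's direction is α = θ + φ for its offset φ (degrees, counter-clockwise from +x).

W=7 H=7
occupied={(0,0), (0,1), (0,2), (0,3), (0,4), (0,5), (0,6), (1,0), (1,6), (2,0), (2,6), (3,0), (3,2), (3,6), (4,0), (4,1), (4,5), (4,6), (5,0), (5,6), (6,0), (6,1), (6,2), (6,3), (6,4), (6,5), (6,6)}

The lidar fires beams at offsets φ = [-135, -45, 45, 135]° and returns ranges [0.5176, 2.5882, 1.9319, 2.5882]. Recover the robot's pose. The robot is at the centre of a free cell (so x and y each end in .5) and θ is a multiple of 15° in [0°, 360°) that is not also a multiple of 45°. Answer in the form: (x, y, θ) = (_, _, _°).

Candidates: 22 free-cell centres × 16 headings = 352 poses. Raycast each; keep the one whose scan matches to 4 dp.
  (3.5, 1.5, 330°): beam 1 = 1.9319 ≠ 0.5176 ✗
  (3.5, 5.5, 345°): beam 1 = 2.8868 ≠ 0.5176 ✗
  (3.5, 5.5, 75°): beam 1 = 5.0000 ≠ 0.5176 ✗
  (5.5, 1.5, 165°): beam 1 = 0.5774 ≠ 0.5176 ✗
  (3.5, 4.5, 345°): beam 1 = 2.8868 ≠ 0.5176 ✗
  …
  (3.5, 3.5, 30°): r_1=0.5176, r_2=2.5882, r_3=1.9319, r_4=2.5882 — all match ✓
No second candidate reproduces the full scan.

(x, y, θ) = (3.5, 3.5, 30°)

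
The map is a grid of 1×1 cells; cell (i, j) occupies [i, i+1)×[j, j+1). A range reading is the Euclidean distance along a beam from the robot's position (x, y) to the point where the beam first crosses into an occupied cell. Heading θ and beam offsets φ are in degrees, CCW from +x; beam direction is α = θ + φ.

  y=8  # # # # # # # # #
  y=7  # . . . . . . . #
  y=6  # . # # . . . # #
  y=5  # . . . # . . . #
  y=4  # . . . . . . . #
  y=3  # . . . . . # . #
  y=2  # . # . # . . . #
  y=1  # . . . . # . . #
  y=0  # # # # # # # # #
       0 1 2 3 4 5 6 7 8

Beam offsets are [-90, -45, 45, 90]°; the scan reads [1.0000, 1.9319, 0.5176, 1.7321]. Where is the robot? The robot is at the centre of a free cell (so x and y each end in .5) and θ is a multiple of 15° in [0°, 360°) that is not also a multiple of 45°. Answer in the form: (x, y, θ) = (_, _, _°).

(x, y, θ) = (2.5, 1.5, 60°)

Enumerate (i+0.5, j+0.5, θ) over the 41 free cells and 16 admissible headings. For each, cast all 4 beams and compare to the given ranges.
  (4.5, 6.5, 300°): beam 1 = 0.5774 ≠ 1.0000 ✗
  (1.5, 3.5, 75°): beam 1 = 2.5882 ≠ 1.0000 ✗
  (6.5, 5.5, 165°): beam 1 = 2.5882 ≠ 1.0000 ✗
  (3.5, 1.5, 195°): beam 1 = 4.6587 ≠ 1.0000 ✗
  …
  (2.5, 1.5, 60°): r_1=1.0000, r_2=1.9319, r_3=0.5176, r_4=1.7321 — all match ✓
Unique over the lattice → pose = (2.5, 1.5, 60°).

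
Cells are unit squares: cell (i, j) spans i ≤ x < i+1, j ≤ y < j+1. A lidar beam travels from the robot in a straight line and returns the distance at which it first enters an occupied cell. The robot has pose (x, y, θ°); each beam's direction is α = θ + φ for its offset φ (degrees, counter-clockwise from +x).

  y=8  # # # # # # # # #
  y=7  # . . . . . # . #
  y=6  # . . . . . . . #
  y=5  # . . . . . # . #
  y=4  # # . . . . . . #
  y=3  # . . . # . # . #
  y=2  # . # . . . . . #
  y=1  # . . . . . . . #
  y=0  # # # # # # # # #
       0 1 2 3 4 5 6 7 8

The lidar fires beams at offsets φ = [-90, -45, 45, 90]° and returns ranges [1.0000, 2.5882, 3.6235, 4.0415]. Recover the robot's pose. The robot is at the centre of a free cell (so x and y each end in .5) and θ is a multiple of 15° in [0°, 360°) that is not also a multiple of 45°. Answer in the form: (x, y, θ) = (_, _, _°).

(x, y, θ) = (3.5, 4.5, 30°)

The pose lattice has 43·16 = 688 candidates. Test each by forward raycasting.
  (1.5, 3.5, 210°): beam 1 = 0.5774 ≠ 1.0000 ✗
  (4.5, 4.5, 15°): beam 1 = 0.5176 ≠ 1.0000 ✗
  (7.5, 3.5, 75°): beam 1 = 0.5176 ≠ 1.0000 ✗
  (1.5, 2.5, 210°): beam 2 = 0.5176 ≠ 2.5882 ✗
  (5.5, 1.5, 120°): beam 1 = 2.8868 ≠ 1.0000 ✗
  …
  (3.5, 4.5, 30°): r_1=1.0000, r_2=2.5882, r_3=3.6235, r_4=4.0415 — all match ✓
Only this pose fits every beam.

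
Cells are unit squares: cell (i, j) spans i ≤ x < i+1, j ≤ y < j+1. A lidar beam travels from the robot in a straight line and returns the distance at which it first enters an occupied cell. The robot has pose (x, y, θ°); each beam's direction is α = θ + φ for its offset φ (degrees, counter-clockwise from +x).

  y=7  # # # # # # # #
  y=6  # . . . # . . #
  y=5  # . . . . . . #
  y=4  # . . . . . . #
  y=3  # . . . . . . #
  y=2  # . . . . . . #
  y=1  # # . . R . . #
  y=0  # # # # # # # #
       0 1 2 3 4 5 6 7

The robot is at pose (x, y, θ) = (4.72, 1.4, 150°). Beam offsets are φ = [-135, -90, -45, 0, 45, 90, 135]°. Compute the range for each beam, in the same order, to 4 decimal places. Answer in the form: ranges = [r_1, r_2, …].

beam 1: φ=-135°, α=15°
  d=(0.9659,0.2588)  start (4,1)  tX=0.2899 tY=2.3182  stride 1/|dx|=1.0353 1/|dy|=3.8637
    cross x-line → (5,1), t=0.2899
    cross x-line → (6,1), t=1.3252
    cross y-line → (6,2), t=2.3182
    cross x-line → (7,2), t=2.3604 (wall)
  → r_1 = 2.3604
beam 2: φ=-90°, α=60°
  d=(0.5000,0.8660)  start (4,1)  tX=0.5600 tY=0.6928  stride 1/|dx|=2.0000 1/|dy|=1.1547
    cross x-line → (5,1), t=0.5600
    cross y-line → (5,2), t=0.6928
    cross y-line → (5,3), t=1.8475
    cross x-line → (6,3), t=2.5600
    cross y-line → (6,4), t=3.0022
    cross y-line → (6,5), t=4.1569
    cross x-line → (7,5), t=4.5600 (wall)
  → r_2 = 4.5600
beam 3: φ=-45°, α=105°
  d=(-0.2588,0.9659)  start (4,1)  tX=2.7819 tY=0.6212  stride 1/|dx|=3.8637 1/|dy|=1.0353
    cross y-line → (4,2), t=0.6212
    cross y-line → (4,3), t=1.6564
    cross y-line → (4,4), t=2.6917
    cross x-line → (3,4), t=2.7819
    cross y-line → (3,5), t=3.7270
    cross y-line → (3,6), t=4.7623
    cross y-line → (3,7), t=5.7975 (wall)
  → r_3 = 5.7975
beam 4: φ=0°, α=150°
  d=(-0.8660,0.5000)  start (4,1)  tX=0.8314 tY=1.2000  stride 1/|dx|=1.1547 1/|dy|=2.0000
    cross x-line → (3,1), t=0.8314
    cross y-line → (3,2), t=1.2000
    cross x-line → (2,2), t=1.9861
    cross x-line → (1,2), t=3.1408
    cross y-line → (1,3), t=3.2000
    cross x-line → (0,3), t=4.2955 (wall)
  → r_4 = 4.2955
beam 5: φ=45°, α=195°
  d=(-0.9659,-0.2588)  start (4,1)  tX=0.7454 tY=1.5455  stride 1/|dx|=1.0353 1/|dy|=3.8637
    cross x-line → (3,1), t=0.7454
    cross y-line → (3,0), t=1.5455 (wall)
  → r_5 = 1.5455
beam 6: φ=90°, α=240°
  d=(-0.5000,-0.8660)  start (4,1)  tX=1.4400 tY=0.4619  stride 1/|dx|=2.0000 1/|dy|=1.1547
    cross y-line → (4,0), t=0.4619 (wall)
  → r_6 = 0.4619
beam 7: φ=135°, α=285°
  d=(0.2588,-0.9659)  start (4,1)  tX=1.0818 tY=0.4141  stride 1/|dx|=3.8637 1/|dy|=1.0353
    cross y-line → (4,0), t=0.4141 (wall)
  → r_7 = 0.4141

ranges = [2.3604, 4.5600, 5.7975, 4.2955, 1.5455, 0.4619, 0.4141]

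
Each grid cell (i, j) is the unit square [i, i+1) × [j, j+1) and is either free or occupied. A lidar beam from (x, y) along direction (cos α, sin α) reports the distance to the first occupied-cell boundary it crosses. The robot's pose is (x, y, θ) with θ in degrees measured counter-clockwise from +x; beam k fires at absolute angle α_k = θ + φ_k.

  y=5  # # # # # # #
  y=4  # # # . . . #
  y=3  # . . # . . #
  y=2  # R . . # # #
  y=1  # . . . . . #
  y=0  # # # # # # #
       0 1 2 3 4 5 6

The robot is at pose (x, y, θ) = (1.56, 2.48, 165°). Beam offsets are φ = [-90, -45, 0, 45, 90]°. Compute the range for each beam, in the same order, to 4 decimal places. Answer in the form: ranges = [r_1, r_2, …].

ranges = [1.5736, 1.1200, 0.5798, 0.6466, 1.5322]

beam 1: φ=-90°, α=75°
  dir = (cos 75°, sin 75°) = (0.2588, 0.9659); from cell (1,2)
  next x-line at t=1.7000, next y-line at t=0.5383; Δt_x=3.8637, Δt_y=1.0353
    y: enter (1,3) at t=0.5383
    y: enter (1,4) at t=1.5736 ← occupied
  → r_1 = 1.5736
beam 2: φ=-45°, α=120°
  dir = (cos 120°, sin 120°) = (-0.5000, 0.8660); from cell (1,2)
  next x-line at t=1.1200, next y-line at t=0.6004; Δt_x=2.0000, Δt_y=1.1547
    y: enter (1,3) at t=0.6004
    x: enter (0,3) at t=1.1200 ← occupied
  → r_2 = 1.1200
beam 3: φ=0°, α=165°
  dir = (cos 165°, sin 165°) = (-0.9659, 0.2588); from cell (1,2)
  next x-line at t=0.5798, next y-line at t=2.0091; Δt_x=1.0353, Δt_y=3.8637
    x: enter (0,2) at t=0.5798 ← occupied
  → r_3 = 0.5798
beam 4: φ=45°, α=210°
  dir = (cos 210°, sin 210°) = (-0.8660, -0.5000); from cell (1,2)
  next x-line at t=0.6466, next y-line at t=0.9600; Δt_x=1.1547, Δt_y=2.0000
    x: enter (0,2) at t=0.6466 ← occupied
  → r_4 = 0.6466
beam 5: φ=90°, α=255°
  dir = (cos 255°, sin 255°) = (-0.2588, -0.9659); from cell (1,2)
  next x-line at t=2.1637, next y-line at t=0.4969; Δt_x=3.8637, Δt_y=1.0353
    y: enter (1,1) at t=0.4969
    y: enter (1,0) at t=1.5322 ← occupied
  → r_5 = 1.5322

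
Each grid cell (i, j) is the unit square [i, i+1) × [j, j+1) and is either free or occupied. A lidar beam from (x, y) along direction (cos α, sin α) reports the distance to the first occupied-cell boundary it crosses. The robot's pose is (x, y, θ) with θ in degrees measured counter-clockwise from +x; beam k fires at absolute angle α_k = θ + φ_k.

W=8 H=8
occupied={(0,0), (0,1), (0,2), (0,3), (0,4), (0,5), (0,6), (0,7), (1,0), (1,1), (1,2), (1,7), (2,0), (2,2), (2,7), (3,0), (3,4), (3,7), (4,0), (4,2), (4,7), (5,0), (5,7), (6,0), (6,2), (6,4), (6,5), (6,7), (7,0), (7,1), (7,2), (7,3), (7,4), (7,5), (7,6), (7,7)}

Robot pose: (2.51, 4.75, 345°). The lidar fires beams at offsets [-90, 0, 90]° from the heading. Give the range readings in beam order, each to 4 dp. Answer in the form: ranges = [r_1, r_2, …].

ranges = [1.8117, 0.5073, 2.3294]

beam 1: φ=-90°, α=255°
  d=(-0.2588,-0.9659)  start (2,4)  tX=1.9705 tY=0.7765  stride 1/|dx|=3.8637 1/|dy|=1.0353
    cross y-line → (2,3), t=0.7765
    cross y-line → (2,2), t=1.8117 (wall)
  → r_1 = 1.8117
beam 2: φ=0°, α=345°
  d=(0.9659,-0.2588)  start (2,4)  tX=0.5073 tY=2.8978  stride 1/|dx|=1.0353 1/|dy|=3.8637
    cross x-line → (3,4), t=0.5073 (wall)
  → r_2 = 0.5073
beam 3: φ=90°, α=75°
  d=(0.2588,0.9659)  start (2,4)  tX=1.8932 tY=0.2588  stride 1/|dx|=3.8637 1/|dy|=1.0353
    cross y-line → (2,5), t=0.2588
    cross y-line → (2,6), t=1.2941
    cross x-line → (3,6), t=1.8932
    cross y-line → (3,7), t=2.3294 (wall)
  → r_3 = 2.3294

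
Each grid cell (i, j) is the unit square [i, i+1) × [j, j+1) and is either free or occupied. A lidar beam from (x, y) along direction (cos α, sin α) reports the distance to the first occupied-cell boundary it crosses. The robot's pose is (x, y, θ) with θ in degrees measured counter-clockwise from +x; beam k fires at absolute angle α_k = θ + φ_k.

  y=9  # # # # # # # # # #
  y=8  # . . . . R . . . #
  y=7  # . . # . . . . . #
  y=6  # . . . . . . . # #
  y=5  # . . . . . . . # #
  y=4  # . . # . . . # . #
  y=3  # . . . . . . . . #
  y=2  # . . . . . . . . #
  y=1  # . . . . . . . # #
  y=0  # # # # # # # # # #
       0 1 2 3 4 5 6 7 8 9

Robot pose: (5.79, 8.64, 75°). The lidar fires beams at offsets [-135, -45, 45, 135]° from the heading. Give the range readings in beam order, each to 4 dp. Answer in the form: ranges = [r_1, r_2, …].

beam 1: φ=-135°, α=300°
  cosα=0.5000 sinα=-0.8660 | (5,8) | tMaxX 0.4200 tMaxY 0.7390 | tΔX 2.0000 tΔY 1.1547
    t=0.4200 [x] (6,8)
    t=0.7390 [y] (6,7)
    t=1.8937 [y] (6,6)
    t=2.4200 [x] (7,6)
    t=3.0484 [y] (7,5)
    t=4.2031 [y] (7,4) — stop
  → r_1 = 4.2031
beam 2: φ=-45°, α=30°
  cosα=0.8660 sinα=0.5000 | (5,8) | tMaxX 0.2425 tMaxY 0.7200 | tΔX 1.1547 tΔY 2.0000
    t=0.2425 [x] (6,8)
    t=0.7200 [y] (6,9) — stop
  → r_2 = 0.7200
beam 3: φ=45°, α=120°
  cosα=-0.5000 sinα=0.8660 | (5,8) | tMaxX 1.5800 tMaxY 0.4157 | tΔX 2.0000 tΔY 1.1547
    t=0.4157 [y] (5,9) — stop
  → r_3 = 0.4157
beam 4: φ=135°, α=210°
  cosα=-0.8660 sinα=-0.5000 | (5,8) | tMaxX 0.9122 tMaxY 1.2800 | tΔX 1.1547 tΔY 2.0000
    t=0.9122 [x] (4,8)
    t=1.2800 [y] (4,7)
    t=2.0669 [x] (3,7) — stop
  → r_4 = 2.0669

ranges = [4.2031, 0.7200, 0.4157, 2.0669]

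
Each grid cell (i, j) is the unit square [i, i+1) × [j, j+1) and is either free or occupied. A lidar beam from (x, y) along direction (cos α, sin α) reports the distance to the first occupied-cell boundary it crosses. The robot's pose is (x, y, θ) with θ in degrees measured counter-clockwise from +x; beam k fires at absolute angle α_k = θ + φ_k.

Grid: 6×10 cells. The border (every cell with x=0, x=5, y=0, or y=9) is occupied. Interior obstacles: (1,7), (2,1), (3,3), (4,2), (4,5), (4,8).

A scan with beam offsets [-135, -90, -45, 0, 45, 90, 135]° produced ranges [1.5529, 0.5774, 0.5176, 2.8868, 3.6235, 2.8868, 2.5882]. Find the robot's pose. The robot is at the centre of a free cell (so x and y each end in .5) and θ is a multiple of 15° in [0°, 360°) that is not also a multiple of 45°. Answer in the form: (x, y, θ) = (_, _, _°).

(x, y, θ) = (3.5, 5.5, 60°)

The pose lattice has 26·16 = 416 candidates. Test each by forward raycasting.
  (1.5, 6.5, 105°): beam 1 = 2.8868 ≠ 1.5529 ✗
  (2.5, 2.5, 255°): beam 1 = 3.0000 ≠ 1.5529 ✗
  (3.5, 8.5, 240°): beam 1 = 0.5176 ≠ 1.5529 ✗
  (2.5, 6.5, 30°): beam 1 = 5.6940 ≠ 1.5529 ✗
  …
  (3.5, 5.5, 60°): r_1=1.5529, r_2=0.5774, r_3=0.5176, r_4=2.8868, r_5=3.6235, r_6=2.8868, r_7=2.5882 — all match ✓
Only this pose fits every beam.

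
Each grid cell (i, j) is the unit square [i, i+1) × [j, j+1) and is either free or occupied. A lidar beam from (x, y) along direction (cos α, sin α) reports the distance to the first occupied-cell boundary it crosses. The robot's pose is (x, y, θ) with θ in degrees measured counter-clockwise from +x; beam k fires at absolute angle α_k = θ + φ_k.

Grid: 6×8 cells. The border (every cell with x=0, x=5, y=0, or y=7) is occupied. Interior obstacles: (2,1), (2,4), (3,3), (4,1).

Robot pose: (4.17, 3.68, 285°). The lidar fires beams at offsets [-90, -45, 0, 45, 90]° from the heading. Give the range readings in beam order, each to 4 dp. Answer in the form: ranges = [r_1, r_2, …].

ranges = [0.1760, 0.3400, 1.7393, 0.9584, 0.8593]

beam 1: φ=-90°, α=195°
  d=(-0.9659,-0.2588)  start (4,3)  tX=0.1760 tY=2.6273  stride 1/|dx|=1.0353 1/|dy|=3.8637
    cross x-line → (3,3), t=0.1760 (wall)
  → r_1 = 0.1760
beam 2: φ=-45°, α=240°
  d=(-0.5000,-0.8660)  start (4,3)  tX=0.3400 tY=0.7852  stride 1/|dx|=2.0000 1/|dy|=1.1547
    cross x-line → (3,3), t=0.3400 (wall)
  → r_2 = 0.3400
beam 3: φ=0°, α=285°
  d=(0.2588,-0.9659)  start (4,3)  tX=3.2069 tY=0.7040  stride 1/|dx|=3.8637 1/|dy|=1.0353
    cross y-line → (4,2), t=0.7040
    cross y-line → (4,1), t=1.7393 (wall)
  → r_3 = 1.7393
beam 4: φ=45°, α=330°
  d=(0.8660,-0.5000)  start (4,3)  tX=0.9584 tY=1.3600  stride 1/|dx|=1.1547 1/|dy|=2.0000
    cross x-line → (5,3), t=0.9584 (wall)
  → r_4 = 0.9584
beam 5: φ=90°, α=15°
  d=(0.9659,0.2588)  start (4,3)  tX=0.8593 tY=1.2364  stride 1/|dx|=1.0353 1/|dy|=3.8637
    cross x-line → (5,3), t=0.8593 (wall)
  → r_5 = 0.8593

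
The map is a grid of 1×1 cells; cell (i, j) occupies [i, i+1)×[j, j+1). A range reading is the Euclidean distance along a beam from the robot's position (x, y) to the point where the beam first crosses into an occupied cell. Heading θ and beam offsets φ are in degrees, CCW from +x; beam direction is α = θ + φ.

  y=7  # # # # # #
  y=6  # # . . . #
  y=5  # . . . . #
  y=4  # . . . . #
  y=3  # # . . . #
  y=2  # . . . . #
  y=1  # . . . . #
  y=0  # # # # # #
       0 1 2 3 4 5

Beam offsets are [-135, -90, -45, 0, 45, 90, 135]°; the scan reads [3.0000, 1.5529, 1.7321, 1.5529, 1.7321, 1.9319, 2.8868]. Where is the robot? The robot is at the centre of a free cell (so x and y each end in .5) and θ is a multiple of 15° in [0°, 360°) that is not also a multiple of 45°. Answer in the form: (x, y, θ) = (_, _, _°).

(x, y, θ) = (3.5, 5.5, 75°)

Candidates: 22 free-cell centres × 16 headings = 352 poses. Raycast each; keep the one whose scan matches to 4 dp.
  (2.5, 2.5, 15°): beam 1 = 1.7321 ≠ 3.0000 ✗
  (4.5, 2.5, 120°): beam 1 = 0.5176 ≠ 3.0000 ✗
  (3.5, 5.5, 330°): beam 1 = 2.5882 ≠ 3.0000 ✗
  (1.5, 1.5, 30°): beam 1 = 0.5176 ≠ 3.0000 ✗
  (2.5, 6.5, 60°): beam 1 = 5.6940 ≠ 3.0000 ✗
  …
  (3.5, 5.5, 75°): r_1=3.0000, r_2=1.5529, r_3=1.7321, r_4=1.5529, r_5=1.7321, r_6=1.9319, r_7=2.8868 — all match ✓
Only this pose fits every beam.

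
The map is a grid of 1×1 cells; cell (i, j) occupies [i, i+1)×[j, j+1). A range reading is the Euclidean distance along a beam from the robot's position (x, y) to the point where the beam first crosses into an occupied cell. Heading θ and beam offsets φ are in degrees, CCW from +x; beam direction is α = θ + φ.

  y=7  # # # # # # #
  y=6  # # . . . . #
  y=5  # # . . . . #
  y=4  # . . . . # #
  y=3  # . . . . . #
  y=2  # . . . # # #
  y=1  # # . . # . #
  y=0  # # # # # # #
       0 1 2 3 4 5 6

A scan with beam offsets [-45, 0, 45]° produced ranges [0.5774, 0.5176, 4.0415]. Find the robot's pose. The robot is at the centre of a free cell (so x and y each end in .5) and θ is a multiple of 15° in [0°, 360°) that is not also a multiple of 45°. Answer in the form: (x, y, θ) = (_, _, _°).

Enumerate (i+0.5, j+0.5, θ) over the 23 free cells and 16 admissible headings. For each, cast all 3 beams and compare to the given ranges.
  (2.5, 5.5, 75°): beam 1 = 3.0000 ≠ 0.5774 ✗
  (1.5, 4.5, 330°): beam 1 = 3.6235 ≠ 0.5774 ✗
  (4.5, 6.5, 75°): beam 1 = 1.0000 ≠ 0.5774 ✗
  …
  (5.5, 3.5, 105°): r_1=0.5774, r_2=0.5176, r_3=4.0415 — all match ✓
Unique over the lattice → pose = (5.5, 3.5, 105°).

(x, y, θ) = (5.5, 3.5, 105°)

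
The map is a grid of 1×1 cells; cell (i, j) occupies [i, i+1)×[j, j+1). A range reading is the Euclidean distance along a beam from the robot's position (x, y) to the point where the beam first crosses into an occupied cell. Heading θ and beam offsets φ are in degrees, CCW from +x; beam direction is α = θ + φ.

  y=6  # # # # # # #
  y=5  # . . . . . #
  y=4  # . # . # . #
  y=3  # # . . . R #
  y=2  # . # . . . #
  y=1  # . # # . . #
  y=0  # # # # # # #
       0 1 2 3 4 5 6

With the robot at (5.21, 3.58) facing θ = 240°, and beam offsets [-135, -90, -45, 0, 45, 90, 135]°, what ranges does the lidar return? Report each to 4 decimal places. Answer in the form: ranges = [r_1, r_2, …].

ranges = [0.8114, 0.8400, 2.2880, 2.4200, 2.6710, 0.9122, 0.8179]

beam 1: φ=-135°, α=105°
  cosα=-0.2588 sinα=0.9659 | (5,3) | tMaxX 0.8114 tMaxY 0.4348 | tΔX 3.8637 tΔY 1.0353
    t=0.4348 [y] (5,4)
    t=0.8114 [x] (4,4) — stop
  → r_1 = 0.8114
beam 2: φ=-90°, α=150°
  cosα=-0.8660 sinα=0.5000 | (5,3) | tMaxX 0.2425 tMaxY 0.8400 | tΔX 1.1547 tΔY 2.0000
    t=0.2425 [x] (4,3)
    t=0.8400 [y] (4,4) — stop
  → r_2 = 0.8400
beam 3: φ=-45°, α=195°
  cosα=-0.9659 sinα=-0.2588 | (5,3) | tMaxX 0.2174 tMaxY 2.2409 | tΔX 1.0353 tΔY 3.8637
    t=0.2174 [x] (4,3)
    t=1.2527 [x] (3,3)
    t=2.2409 [y] (3,2)
    t=2.2880 [x] (2,2) — stop
  → r_3 = 2.2880
beam 4: φ=0°, α=240°
  cosα=-0.5000 sinα=-0.8660 | (5,3) | tMaxX 0.4200 tMaxY 0.6697 | tΔX 2.0000 tΔY 1.1547
    t=0.4200 [x] (4,3)
    t=0.6697 [y] (4,2)
    t=1.8244 [y] (4,1)
    t=2.4200 [x] (3,1) — stop
  → r_4 = 2.4200
beam 5: φ=45°, α=285°
  cosα=0.2588 sinα=-0.9659 | (5,3) | tMaxX 3.0523 tMaxY 0.6005 | tΔX 3.8637 tΔY 1.0353
    t=0.6005 [y] (5,2)
    t=1.6357 [y] (5,1)
    t=2.6710 [y] (5,0) — stop
  → r_5 = 2.6710
beam 6: φ=90°, α=330°
  cosα=0.8660 sinα=-0.5000 | (5,3) | tMaxX 0.9122 tMaxY 1.1600 | tΔX 1.1547 tΔY 2.0000
    t=0.9122 [x] (6,3) — stop
  → r_6 = 0.9122
beam 7: φ=135°, α=15°
  cosα=0.9659 sinα=0.2588 | (5,3) | tMaxX 0.8179 tMaxY 1.6228 | tΔX 1.0353 tΔY 3.8637
    t=0.8179 [x] (6,3) — stop
  → r_7 = 0.8179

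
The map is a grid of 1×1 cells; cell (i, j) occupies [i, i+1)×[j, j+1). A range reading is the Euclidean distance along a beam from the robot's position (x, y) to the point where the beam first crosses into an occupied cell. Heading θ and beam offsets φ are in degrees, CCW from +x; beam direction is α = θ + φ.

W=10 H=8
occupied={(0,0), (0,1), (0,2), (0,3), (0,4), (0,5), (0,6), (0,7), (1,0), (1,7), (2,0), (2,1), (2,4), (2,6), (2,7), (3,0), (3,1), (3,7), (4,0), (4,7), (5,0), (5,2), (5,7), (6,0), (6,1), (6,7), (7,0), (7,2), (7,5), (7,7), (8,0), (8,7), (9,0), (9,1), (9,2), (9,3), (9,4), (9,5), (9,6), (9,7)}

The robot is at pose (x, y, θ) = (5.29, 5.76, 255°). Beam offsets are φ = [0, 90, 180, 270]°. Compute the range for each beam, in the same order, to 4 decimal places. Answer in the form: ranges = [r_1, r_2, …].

beam 1: φ=0°, α=255°
  cosα=-0.2588 sinα=-0.9659 | (5,5) | tMaxX 1.1205 tMaxY 0.7868 | tΔX 3.8637 tΔY 1.0353
    t=0.7868 [y] (5,4)
    t=1.1205 [x] (4,4)
    t=1.8221 [y] (4,3)
    t=2.8574 [y] (4,2)
    t=3.8926 [y] (4,1)
    t=4.9279 [y] (4,0) — stop
  → r_1 = 4.9279
beam 2: φ=90°, α=345°
  cosα=0.9659 sinα=-0.2588 | (5,5) | tMaxX 0.7350 tMaxY 2.9364 | tΔX 1.0353 tΔY 3.8637
    t=0.7350 [x] (6,5)
    t=1.7703 [x] (7,5) — stop
  → r_2 = 1.7703
beam 3: φ=180°, α=75°
  cosα=0.2588 sinα=0.9659 | (5,5) | tMaxX 2.7432 tMaxY 0.2485 | tΔX 3.8637 tΔY 1.0353
    t=0.2485 [y] (5,6)
    t=1.2837 [y] (5,7) — stop
  → r_3 = 1.2837
beam 4: φ=270°, α=165°
  cosα=-0.9659 sinα=0.2588 | (5,5) | tMaxX 0.3002 tMaxY 0.9273 | tΔX 1.0353 tΔY 3.8637
    t=0.3002 [x] (4,5)
    t=0.9273 [y] (4,6)
    t=1.3355 [x] (3,6)
    t=2.3708 [x] (2,6) — stop
  → r_4 = 2.3708

ranges = [4.9279, 1.7703, 1.2837, 2.3708]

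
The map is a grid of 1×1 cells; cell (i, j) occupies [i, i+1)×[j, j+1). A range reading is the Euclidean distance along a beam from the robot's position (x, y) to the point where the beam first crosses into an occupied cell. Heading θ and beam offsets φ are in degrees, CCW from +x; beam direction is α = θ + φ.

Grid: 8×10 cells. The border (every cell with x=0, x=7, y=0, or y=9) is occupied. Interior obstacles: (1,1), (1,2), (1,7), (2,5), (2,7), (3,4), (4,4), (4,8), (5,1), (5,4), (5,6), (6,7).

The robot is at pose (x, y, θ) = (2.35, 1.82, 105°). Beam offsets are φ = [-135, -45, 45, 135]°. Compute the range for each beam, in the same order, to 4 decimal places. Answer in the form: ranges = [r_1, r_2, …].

ranges = [1.6400, 2.5172, 0.4041, 0.7000]

beam 1: φ=-135°, α=330°
  d=(0.8660,-0.5000)  start (2,1)  tX=0.7506 tY=1.6400  stride 1/|dx|=1.1547 1/|dy|=2.0000
    cross x-line → (3,1), t=0.7506
    cross y-line → (3,0), t=1.6400 (wall)
  → r_1 = 1.6400
beam 2: φ=-45°, α=60°
  d=(0.5000,0.8660)  start (2,1)  tX=1.3000 tY=0.2078  stride 1/|dx|=2.0000 1/|dy|=1.1547
    cross y-line → (2,2), t=0.2078
    cross x-line → (3,2), t=1.3000
    cross y-line → (3,3), t=1.3625
    cross y-line → (3,4), t=2.5172 (wall)
  → r_2 = 2.5172
beam 3: φ=45°, α=150°
  d=(-0.8660,0.5000)  start (2,1)  tX=0.4041 tY=0.3600  stride 1/|dx|=1.1547 1/|dy|=2.0000
    cross y-line → (2,2), t=0.3600
    cross x-line → (1,2), t=0.4041 (wall)
  → r_3 = 0.4041
beam 4: φ=135°, α=240°
  d=(-0.5000,-0.8660)  start (2,1)  tX=0.7000 tY=0.9469  stride 1/|dx|=2.0000 1/|dy|=1.1547
    cross x-line → (1,1), t=0.7000 (wall)
  → r_4 = 0.7000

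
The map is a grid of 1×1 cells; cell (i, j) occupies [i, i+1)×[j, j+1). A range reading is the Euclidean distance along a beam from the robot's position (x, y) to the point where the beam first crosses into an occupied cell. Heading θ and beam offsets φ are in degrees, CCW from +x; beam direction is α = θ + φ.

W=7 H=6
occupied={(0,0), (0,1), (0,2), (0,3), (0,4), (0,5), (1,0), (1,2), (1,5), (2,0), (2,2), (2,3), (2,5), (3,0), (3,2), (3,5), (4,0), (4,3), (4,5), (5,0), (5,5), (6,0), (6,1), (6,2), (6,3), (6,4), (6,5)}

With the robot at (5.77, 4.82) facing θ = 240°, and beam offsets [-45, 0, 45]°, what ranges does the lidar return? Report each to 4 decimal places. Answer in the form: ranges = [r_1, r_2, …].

beam 1: φ=-45°, α=195°
  dir = (cos 195°, sin 195°) = (-0.9659, -0.2588); from cell (5,4)
  next x-line at t=0.7972, next y-line at t=3.1682; Δt_x=1.0353, Δt_y=3.8637
    x: enter (4,4) at t=0.7972
    x: enter (3,4) at t=1.8324
    x: enter (2,4) at t=2.8677
    y: enter (2,3) at t=3.1682 ← occupied
  → r_1 = 3.1682
beam 2: φ=0°, α=240°
  dir = (cos 240°, sin 240°) = (-0.5000, -0.8660); from cell (5,4)
  next x-line at t=1.5400, next y-line at t=0.9469; Δt_x=2.0000, Δt_y=1.1547
    y: enter (5,3) at t=0.9469
    x: enter (4,3) at t=1.5400 ← occupied
  → r_2 = 1.5400
beam 3: φ=45°, α=285°
  dir = (cos 285°, sin 285°) = (0.2588, -0.9659); from cell (5,4)
  next x-line at t=0.8887, next y-line at t=0.8489; Δt_x=3.8637, Δt_y=1.0353
    y: enter (5,3) at t=0.8489
    x: enter (6,3) at t=0.8887 ← occupied
  → r_3 = 0.8887

ranges = [3.1682, 1.5400, 0.8887]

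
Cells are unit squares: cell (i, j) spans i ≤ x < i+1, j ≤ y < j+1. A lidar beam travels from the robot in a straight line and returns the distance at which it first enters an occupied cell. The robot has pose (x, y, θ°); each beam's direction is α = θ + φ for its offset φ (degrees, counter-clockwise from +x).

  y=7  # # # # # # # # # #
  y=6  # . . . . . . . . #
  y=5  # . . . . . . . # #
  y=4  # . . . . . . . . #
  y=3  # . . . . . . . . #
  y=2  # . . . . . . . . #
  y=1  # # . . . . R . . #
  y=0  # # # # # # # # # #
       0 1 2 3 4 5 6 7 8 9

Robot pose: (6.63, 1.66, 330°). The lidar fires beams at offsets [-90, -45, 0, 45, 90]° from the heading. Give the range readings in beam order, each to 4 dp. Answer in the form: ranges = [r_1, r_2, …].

beam 1: φ=-90°, α=240°
  cosα=-0.5000 sinα=-0.8660 | (6,1) | tMaxX 1.2600 tMaxY 0.7621 | tΔX 2.0000 tΔY 1.1547
    t=0.7621 [y] (6,0) — stop
  → r_1 = 0.7621
beam 2: φ=-45°, α=285°
  cosα=0.2588 sinα=-0.9659 | (6,1) | tMaxX 1.4296 tMaxY 0.6833 | tΔX 3.8637 tΔY 1.0353
    t=0.6833 [y] (6,0) — stop
  → r_2 = 0.6833
beam 3: φ=0°, α=330°
  cosα=0.8660 sinα=-0.5000 | (6,1) | tMaxX 0.4272 tMaxY 1.3200 | tΔX 1.1547 tΔY 2.0000
    t=0.4272 [x] (7,1)
    t=1.3200 [y] (7,0) — stop
  → r_3 = 1.3200
beam 4: φ=45°, α=15°
  cosα=0.9659 sinα=0.2588 | (6,1) | tMaxX 0.3831 tMaxY 1.3137 | tΔX 1.0353 tΔY 3.8637
    t=0.3831 [x] (7,1)
    t=1.3137 [y] (7,2)
    t=1.4183 [x] (8,2)
    t=2.4536 [x] (9,2) — stop
  → r_4 = 2.4536
beam 5: φ=90°, α=60°
  cosα=0.5000 sinα=0.8660 | (6,1) | tMaxX 0.7400 tMaxY 0.3926 | tΔX 2.0000 tΔY 1.1547
    t=0.3926 [y] (6,2)
    t=0.7400 [x] (7,2)
    t=1.5473 [y] (7,3)
    t=2.7020 [y] (7,4)
    t=2.7400 [x] (8,4)
    t=3.8567 [y] (8,5) — stop
  → r_5 = 3.8567

ranges = [0.7621, 0.6833, 1.3200, 2.4536, 3.8567]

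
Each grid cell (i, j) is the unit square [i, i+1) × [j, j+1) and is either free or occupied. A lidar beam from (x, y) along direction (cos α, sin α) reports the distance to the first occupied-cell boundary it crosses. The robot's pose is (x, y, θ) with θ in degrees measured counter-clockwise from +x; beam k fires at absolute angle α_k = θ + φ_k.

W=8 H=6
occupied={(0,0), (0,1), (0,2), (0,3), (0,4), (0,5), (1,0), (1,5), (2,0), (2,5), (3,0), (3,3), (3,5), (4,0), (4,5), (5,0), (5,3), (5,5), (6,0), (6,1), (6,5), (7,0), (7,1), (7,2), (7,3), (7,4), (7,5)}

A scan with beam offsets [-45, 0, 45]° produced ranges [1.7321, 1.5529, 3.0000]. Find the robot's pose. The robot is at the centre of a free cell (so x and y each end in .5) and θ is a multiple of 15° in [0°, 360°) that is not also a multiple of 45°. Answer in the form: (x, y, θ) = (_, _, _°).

Candidates: 21 free-cell centres × 16 headings = 336 poses. Raycast each; keep the one whose scan matches to 4 dp.
  (5.5, 2.5, 330°): beam 1 = 1.5529 ≠ 1.7321 ✗
  (2.5, 2.5, 345°): beam 2 = 3.6235 ≠ 1.5529 ✗
  (3.5, 4.5, 300°): beam 1 = 0.5176 ≠ 1.7321 ✗
  (5.5, 2.5, 30°): beam 1 = 1.5529 ≠ 1.7321 ✗
  (1.5, 3.5, 300°): beam 1 = 1.9319 ≠ 1.7321 ✗
  …
  (2.5, 2.5, 285°): r_1=1.7321, r_2=1.5529, r_3=3.0000 — all match ✓
Unique over the lattice → pose = (2.5, 2.5, 285°).

(x, y, θ) = (2.5, 2.5, 285°)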